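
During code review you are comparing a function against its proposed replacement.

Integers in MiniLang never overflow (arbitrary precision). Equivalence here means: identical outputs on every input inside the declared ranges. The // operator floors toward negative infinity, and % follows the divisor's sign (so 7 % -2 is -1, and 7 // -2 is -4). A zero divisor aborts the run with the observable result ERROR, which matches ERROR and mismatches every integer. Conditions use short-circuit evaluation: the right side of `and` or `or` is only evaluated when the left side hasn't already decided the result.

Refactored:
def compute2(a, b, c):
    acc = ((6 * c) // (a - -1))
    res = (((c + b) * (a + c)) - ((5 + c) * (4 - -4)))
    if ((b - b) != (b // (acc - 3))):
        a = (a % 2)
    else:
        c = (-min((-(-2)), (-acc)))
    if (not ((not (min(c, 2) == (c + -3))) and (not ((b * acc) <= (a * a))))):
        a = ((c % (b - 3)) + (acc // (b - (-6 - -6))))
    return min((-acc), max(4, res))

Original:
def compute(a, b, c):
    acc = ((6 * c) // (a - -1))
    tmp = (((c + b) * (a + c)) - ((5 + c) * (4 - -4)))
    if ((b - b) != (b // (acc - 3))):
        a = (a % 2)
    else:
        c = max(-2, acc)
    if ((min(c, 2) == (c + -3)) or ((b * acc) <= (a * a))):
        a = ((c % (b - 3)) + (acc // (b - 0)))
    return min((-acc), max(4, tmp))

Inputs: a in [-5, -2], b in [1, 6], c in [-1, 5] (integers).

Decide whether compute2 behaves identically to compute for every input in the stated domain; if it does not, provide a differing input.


This is a faithful refactor — boolean connective usage differs, plus arithmetic usage differs, plus min/max/abs usage differs, plus constant usage differs, plus local variable names differ, but the computed results match everywhere.
Spot check at a=-4, b=3, c=5 — compute: acc := -10 | tmp := -72 | ((b - b) != (b // (acc - 3))): true | a := 0 | ((min(c, 2) == (c + -3)) or ((b * acc) <= (a * a))): true | divide-by-zero, output ERROR. compute2: acc := -10 | res := -72 | ((b - b) != (b // (acc - 3))): true | a := 0 | (not ((not (min(c, 2) == (c + -3))) and (not ((b * acc) <= (a * a))))): true | divide-by-zero, output ERROR. Both give ERROR.
An exhaustive pass over the 168 declared inputs shows identical outputs.
verdict: equivalent


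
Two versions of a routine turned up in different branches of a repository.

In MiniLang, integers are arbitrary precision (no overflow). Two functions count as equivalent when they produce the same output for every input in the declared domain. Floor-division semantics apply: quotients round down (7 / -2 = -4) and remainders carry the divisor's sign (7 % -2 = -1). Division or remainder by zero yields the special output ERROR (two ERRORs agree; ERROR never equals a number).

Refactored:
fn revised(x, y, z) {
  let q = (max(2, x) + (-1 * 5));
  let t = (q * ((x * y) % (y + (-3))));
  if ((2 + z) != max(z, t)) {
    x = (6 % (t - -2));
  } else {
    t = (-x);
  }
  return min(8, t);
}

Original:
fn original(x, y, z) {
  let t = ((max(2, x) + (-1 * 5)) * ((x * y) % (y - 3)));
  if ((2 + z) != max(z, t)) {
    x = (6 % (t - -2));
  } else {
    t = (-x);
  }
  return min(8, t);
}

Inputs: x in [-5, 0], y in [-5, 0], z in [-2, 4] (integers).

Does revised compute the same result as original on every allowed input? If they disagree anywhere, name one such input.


Reading the diff, among the changes: local variable names differ; also arithmetic usage differs; also statement counts differ.
As a probe, take x=-3, y=0, z=-2: original runs t=0, then ((2 + z) != max(z, t)) is false, then t=3, then returns 3; revised runs q=-3, then t=0, then ((2 + z) != max(z, t)) is false, then t=3, then returns 3; both end at 3.
Across all 252 domain points the two functions coincide.
verdict: equivalent


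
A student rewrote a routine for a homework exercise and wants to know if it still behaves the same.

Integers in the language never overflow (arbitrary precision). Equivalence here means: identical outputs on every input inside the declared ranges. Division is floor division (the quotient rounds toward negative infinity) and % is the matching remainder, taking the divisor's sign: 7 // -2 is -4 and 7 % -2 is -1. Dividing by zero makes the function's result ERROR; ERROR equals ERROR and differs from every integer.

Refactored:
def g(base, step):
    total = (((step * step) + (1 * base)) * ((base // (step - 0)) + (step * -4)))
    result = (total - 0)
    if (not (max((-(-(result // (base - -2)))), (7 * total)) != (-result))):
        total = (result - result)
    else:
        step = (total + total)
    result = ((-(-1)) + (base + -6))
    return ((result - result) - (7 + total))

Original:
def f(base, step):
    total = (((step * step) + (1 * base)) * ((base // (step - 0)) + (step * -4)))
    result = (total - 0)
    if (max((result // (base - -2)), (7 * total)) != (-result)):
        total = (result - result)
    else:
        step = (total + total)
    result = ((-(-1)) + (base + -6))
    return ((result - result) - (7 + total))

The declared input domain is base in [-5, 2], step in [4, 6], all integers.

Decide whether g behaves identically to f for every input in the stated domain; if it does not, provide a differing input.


There is a counterexample at base=-5, step=4: -7 on one side, 191 on the other.
f: total=-198, then result=-198, then (max((result // (base - -2)), (7 * total)) != (-result)) is true, then total=0, then result=-10, then returns -7
g: total=-198, then result=-198, then (not (max((-(-(result // (base - -2)))), (7 * total)) != (-result))) is false, then step=-396, then result=-10, then returns 191
verdict: not equivalent; witness: base=-5, step=4


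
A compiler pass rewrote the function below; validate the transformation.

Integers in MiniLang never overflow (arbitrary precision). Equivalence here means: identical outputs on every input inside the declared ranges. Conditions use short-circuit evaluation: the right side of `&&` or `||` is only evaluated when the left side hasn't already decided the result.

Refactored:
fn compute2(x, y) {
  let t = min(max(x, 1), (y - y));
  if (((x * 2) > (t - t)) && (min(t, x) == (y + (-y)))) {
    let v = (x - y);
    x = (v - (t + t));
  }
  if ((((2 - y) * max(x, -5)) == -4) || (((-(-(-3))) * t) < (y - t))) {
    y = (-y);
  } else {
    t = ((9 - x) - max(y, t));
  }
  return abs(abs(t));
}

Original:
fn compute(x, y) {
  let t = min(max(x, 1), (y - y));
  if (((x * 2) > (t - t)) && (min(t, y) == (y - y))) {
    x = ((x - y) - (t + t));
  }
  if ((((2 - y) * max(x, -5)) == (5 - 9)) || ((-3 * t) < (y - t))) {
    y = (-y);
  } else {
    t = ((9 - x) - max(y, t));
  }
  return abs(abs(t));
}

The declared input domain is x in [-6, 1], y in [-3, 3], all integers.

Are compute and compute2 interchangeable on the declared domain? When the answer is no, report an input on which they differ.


Run the pair on x=1, y=-3.
compute: t becomes 0; next (((x * 2) > (t - t)) && (min(t, y) == (y - y))) evaluates to false; next ((((2 - y) * max(x, -5)) == (5 - 9)) || ((-3 * t) < (y - t))) evaluates to false; next t becomes 8; next final value 8
compute2: t becomes 0; next (((x * 2) > (t - t)) && (min(t, x) == (y + (-y)))) evaluates to true; next v becomes 4; next x becomes 4; next ((((2 - y) * max(x, -5)) == -4) || (((-(-(-3))) * t) < (y - t))) evaluates to false; next t becomes 5; next final value 5
8 != 5, so the rewrite changes behavior.
verdict: not equivalent; witness: x=1, y=-3


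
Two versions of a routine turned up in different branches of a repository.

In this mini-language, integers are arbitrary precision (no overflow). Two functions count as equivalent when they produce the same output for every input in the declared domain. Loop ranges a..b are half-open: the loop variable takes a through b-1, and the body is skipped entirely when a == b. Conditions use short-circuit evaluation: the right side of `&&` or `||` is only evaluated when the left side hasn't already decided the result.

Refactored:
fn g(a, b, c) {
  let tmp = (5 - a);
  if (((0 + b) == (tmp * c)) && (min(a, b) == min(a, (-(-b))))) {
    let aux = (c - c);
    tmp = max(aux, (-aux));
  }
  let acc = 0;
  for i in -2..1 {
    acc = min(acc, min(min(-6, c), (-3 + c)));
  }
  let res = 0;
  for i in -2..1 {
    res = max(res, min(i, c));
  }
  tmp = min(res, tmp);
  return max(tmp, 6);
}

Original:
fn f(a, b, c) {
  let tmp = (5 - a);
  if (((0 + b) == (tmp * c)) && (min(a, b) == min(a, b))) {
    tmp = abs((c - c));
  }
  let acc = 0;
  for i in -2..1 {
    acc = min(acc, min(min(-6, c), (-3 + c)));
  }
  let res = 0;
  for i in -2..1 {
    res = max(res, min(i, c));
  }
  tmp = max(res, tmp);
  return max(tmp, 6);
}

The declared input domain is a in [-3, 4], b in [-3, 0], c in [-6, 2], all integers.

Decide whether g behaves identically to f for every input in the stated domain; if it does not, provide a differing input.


On input a=-3, b=-3, c=-6, f returns 8 while g returns 6.
verdict: not equivalent; witness: a=-3, b=-3, c=-6


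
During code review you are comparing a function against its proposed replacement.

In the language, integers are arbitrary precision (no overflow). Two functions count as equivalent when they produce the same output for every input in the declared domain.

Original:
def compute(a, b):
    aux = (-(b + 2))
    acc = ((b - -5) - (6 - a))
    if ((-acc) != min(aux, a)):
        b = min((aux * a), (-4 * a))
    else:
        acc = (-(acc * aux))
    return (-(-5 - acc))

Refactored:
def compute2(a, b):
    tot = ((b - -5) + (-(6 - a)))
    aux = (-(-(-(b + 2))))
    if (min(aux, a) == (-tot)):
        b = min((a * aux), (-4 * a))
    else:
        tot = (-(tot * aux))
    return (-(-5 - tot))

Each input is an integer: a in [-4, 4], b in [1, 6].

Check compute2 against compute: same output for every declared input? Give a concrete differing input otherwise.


Input a=-4, b=1: 1 from compute versus -7 from compute2.
verdict: not equivalent; witness: a=-4, b=1


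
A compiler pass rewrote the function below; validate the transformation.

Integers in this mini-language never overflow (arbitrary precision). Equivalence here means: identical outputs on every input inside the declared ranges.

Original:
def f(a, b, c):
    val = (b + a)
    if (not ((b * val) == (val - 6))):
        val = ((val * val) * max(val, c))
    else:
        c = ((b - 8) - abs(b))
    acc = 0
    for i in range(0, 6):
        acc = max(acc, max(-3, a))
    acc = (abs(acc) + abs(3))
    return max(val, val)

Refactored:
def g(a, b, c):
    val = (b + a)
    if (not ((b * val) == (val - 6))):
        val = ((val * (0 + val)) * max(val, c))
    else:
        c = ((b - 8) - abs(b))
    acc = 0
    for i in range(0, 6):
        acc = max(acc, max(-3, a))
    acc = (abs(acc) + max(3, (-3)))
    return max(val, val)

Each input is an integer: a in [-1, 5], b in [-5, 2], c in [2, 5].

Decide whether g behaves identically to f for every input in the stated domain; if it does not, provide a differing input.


The two versions differ — the changes include arithmetic usage differs, min/max/abs usage differs, constant usage differs.
As a probe, take a=2, b=0, c=3: f runs val = 2; (not ((b * val) == (val - 6))) -> true; val = 12; acc = 0; [i=0]; acc = 2; [i=1]; acc = 2; [i=2]; acc = 2; [i=3]; acc = 2; [i=4]; acc = 2; [i=5]; acc = 2; acc = 5; return 12; g runs val = 2; (not ((b * val) == (val - 6))) -> true; val = 12; acc = 0; [i=0]; acc = 2; [i=1]; acc = 2; [i=2]; acc = 2; [i=3]; acc = 2; [i=4]; acc = 2; [i=5]; acc = 2; acc = 5; return 12; both end at 12.
Sweeping the whole domain (224 inputs) finds no disagreement.
verdict: equivalent


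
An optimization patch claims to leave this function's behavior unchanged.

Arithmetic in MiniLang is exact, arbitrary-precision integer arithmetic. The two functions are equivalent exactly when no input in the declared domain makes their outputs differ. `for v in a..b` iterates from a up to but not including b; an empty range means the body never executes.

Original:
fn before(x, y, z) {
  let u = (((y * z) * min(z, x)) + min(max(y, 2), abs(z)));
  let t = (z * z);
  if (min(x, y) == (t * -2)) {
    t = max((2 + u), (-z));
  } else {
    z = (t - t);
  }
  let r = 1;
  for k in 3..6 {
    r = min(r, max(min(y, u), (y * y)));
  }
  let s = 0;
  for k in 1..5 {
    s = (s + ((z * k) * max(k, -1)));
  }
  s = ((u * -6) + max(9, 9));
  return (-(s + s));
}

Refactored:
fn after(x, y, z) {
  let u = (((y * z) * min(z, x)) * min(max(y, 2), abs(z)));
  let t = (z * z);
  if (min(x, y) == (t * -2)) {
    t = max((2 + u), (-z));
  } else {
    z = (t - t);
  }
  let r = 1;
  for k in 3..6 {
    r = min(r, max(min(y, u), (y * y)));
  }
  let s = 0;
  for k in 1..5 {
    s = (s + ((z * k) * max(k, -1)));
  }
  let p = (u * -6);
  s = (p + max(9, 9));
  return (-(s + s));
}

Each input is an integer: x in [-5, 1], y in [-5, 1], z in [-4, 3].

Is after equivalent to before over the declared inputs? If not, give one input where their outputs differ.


Take x=-5, y=-5, z=-4.
before: u=-98, then t=16, then (min(x, y) == (t * -2)) is false, then z=0, then r=1, then (k=3), then r=1, then (k=4), then r=1, then (k=5), then r=1, then s=0, then (k=1), then s=0, then (k=2), then s=0, then (k=3), then s=0, then (k=4), then s=0, then s=597, then returns -1194
after: u=-200, then t=16, then (min(x, y) == (t * -2)) is false, then z=0, then r=1, then (k=3), then r=1, then (k=4), then r=1, then (k=5), then r=1, then s=0, then (k=1), then s=0, then (k=2), then s=0, then (k=3), then s=0, then (k=4), then s=0, then p=1200, then s=1209, then returns -2418
-1194 against -2418: the behavior changed.
verdict: not equivalent; witness: x=-5, y=-5, z=-4


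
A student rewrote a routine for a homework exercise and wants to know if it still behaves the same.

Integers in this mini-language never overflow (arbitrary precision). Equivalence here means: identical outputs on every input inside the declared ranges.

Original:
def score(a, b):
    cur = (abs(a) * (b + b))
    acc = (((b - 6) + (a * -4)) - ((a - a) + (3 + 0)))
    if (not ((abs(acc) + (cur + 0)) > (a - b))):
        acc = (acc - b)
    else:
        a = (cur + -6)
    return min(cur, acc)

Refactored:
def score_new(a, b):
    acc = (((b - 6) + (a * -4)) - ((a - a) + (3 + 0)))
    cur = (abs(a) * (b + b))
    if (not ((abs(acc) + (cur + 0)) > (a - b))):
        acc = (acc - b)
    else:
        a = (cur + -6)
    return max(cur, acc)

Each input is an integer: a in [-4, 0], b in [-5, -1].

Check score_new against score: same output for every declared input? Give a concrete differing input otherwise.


Try a=-4, b=-5.
score: cur becomes -40; next acc becomes 2; next (not ((abs(acc) + (cur + 0)) > (a - b))) evaluates to true; next acc becomes 7; next final value -40
score_new: acc becomes 2; next cur becomes -40; next (not ((abs(acc) + (cur + 0)) > (a - b))) evaluates to true; next acc becomes 7; next final value 7
-40 != 7, so the rewrite changes behavior.
verdict: not equivalent; witness: a=-4, b=-5


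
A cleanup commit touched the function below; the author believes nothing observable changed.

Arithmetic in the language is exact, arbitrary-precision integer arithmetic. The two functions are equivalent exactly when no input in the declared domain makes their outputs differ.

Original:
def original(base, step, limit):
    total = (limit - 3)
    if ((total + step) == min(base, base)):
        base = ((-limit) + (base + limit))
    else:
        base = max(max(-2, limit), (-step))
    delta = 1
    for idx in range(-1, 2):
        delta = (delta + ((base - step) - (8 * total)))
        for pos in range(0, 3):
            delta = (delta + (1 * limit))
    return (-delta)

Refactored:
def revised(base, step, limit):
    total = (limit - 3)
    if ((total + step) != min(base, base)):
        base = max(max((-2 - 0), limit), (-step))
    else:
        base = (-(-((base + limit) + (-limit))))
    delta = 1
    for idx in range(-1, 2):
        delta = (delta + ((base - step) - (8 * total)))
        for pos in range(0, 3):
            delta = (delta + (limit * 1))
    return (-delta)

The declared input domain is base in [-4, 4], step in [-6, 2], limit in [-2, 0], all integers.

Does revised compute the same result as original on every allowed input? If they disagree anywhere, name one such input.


Differences: arithmetic usage differs, plus comparison usage differs, plus constant usage differs — yet all 243 inputs agree.
verdict: equivalent


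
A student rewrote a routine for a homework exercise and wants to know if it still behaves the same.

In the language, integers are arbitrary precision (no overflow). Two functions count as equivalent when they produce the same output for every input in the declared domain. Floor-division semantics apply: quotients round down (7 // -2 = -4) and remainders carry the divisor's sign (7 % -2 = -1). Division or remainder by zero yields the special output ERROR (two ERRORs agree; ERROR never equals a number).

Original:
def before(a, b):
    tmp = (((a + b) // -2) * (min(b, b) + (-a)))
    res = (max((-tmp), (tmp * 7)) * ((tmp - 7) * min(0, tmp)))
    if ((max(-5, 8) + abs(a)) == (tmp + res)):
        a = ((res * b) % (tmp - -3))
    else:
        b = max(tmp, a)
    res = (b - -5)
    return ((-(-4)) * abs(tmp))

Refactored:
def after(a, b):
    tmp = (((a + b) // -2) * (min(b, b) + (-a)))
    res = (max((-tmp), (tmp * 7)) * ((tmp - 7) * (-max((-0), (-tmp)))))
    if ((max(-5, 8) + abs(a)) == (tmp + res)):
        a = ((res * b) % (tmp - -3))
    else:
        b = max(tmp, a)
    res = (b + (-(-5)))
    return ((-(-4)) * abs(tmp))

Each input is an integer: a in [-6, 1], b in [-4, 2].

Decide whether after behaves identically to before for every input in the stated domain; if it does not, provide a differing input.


Comparing the listings, the differences include: min/max/abs usage differs, and arithmetic usage differs.
As a probe, take a=-3, b=-3: before runs tmp becomes 0; next res becomes 0; next ((max(-5, 8) + abs(a)) == (tmp + res)) evaluates to false; next b becomes 0; next res becomes 5; next final value 0; after runs tmp becomes 0; next res becomes 0; next ((max(-5, 8) + abs(a)) == (tmp + res)) evaluates to false; next b becomes 0; next res becomes 5; next final value 0; both end at 0.
Checked all 56 inputs in the declared domain: the outputs agree on every one.
verdict: equivalent


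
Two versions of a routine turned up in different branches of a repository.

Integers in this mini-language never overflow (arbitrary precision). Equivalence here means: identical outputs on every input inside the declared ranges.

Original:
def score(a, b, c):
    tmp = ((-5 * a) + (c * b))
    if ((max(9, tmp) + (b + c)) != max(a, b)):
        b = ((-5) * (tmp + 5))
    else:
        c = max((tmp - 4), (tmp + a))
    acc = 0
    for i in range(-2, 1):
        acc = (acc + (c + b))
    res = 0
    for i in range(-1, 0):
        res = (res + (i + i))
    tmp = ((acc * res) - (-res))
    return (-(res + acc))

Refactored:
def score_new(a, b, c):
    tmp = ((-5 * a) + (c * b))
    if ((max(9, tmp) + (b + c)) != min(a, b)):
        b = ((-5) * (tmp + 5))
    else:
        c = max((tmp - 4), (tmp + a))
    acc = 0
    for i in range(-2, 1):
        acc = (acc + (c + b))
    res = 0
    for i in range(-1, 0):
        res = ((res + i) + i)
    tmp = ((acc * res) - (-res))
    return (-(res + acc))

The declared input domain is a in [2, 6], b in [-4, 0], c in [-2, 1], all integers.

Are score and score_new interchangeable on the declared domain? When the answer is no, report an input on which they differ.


These are not equivalent — on a=3, b=-4, c=-2 the outputs split (26 vs -22).
score: tmp := -7 | ((max(9, tmp) + (b + c)) != max(a, b)): false | c := -4 | acc := 0 | iter i=-2: | acc := -8 | iter i=-1: | acc := -16 | iter i=0: | acc := -24 | res := 0 | iter i=-1: | res := -2 | tmp := 46 | result 26
score_new: tmp := -7 | ((max(9, tmp) + (b + c)) != min(a, b)): true | b := 10 | acc := 0 | iter i=-2: | acc := 8 | iter i=-1: | acc := 16 | iter i=0: | acc := 24 | res := 0 | iter i=-1: | res := -2 | tmp := -50 | result -22
verdict: not equivalent; witness: a=3, b=-4, c=-2


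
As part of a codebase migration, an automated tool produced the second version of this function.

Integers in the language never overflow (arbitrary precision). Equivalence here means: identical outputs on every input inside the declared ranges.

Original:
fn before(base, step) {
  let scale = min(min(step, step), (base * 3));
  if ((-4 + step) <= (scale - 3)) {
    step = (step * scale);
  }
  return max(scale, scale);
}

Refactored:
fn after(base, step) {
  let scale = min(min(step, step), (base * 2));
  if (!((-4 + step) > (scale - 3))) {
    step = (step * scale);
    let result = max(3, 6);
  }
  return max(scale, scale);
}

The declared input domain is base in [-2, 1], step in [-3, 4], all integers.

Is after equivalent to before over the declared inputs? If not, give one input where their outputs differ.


There is a counterexample at base=-2, step=-3: -6 on one side, -4 on the other.
before: scale = -6; ((-4 + step) <= (scale - 3)) -> false; return -6
after: scale = -4; (!((-4 + step) > (scale - 3))) -> true; step = 12; result = 6; return -4
verdict: not equivalent; witness: base=-2, step=-3


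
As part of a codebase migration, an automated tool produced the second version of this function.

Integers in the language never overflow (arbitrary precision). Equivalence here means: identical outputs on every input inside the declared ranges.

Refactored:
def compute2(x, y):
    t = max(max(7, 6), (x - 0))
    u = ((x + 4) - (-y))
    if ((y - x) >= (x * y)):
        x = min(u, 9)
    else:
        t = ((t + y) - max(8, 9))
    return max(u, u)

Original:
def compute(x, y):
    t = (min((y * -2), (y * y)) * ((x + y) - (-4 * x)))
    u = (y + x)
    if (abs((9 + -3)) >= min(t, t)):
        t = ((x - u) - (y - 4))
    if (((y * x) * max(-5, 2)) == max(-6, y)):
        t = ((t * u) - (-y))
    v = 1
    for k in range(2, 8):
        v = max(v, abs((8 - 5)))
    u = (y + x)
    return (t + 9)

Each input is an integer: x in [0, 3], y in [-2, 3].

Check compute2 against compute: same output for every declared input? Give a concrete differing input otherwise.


x=0, y=-2 yields 17 from compute but 2 from compute2.
verdict: not equivalent; witness: x=0, y=-2


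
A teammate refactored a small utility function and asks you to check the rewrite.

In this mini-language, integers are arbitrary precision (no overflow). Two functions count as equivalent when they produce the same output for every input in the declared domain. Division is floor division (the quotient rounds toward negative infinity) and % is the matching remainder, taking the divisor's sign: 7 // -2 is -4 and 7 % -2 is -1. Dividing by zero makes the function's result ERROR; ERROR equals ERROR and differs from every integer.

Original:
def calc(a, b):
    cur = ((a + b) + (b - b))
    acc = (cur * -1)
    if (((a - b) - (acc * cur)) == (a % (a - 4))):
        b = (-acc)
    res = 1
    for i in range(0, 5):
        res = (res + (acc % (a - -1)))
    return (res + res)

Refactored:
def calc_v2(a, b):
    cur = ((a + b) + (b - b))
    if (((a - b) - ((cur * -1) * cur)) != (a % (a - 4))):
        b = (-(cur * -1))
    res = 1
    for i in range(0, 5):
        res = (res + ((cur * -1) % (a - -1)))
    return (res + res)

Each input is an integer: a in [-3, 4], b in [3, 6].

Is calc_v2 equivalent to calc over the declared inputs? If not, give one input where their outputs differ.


Equivalent. Whatever the rewrite altered, no input in the stated domain can expose a difference.
Sweeping the whole domain (32 inputs) finds no disagreement.
Tracing a=0, b=5: calc: cur := 5 | acc := -5 | (((a - b) - (acc * cur)) == (a % (a - 4))): false | res := 1 | iter i=0: | res := 1 | iter i=1: | res := 1 | iter i=2: | res := 1 | iter i=3: | res := 1 | iter i=4: | res := 1 | result 2 | calc_v2: cur := 5 | (((a - b) - ((cur * -1) * cur)) != (a % (a - 4))): true | b := 5 | res := 1 | iter i=0: | res := 1 | iter i=1: | res := 1 | iter i=2: | res := 1 | iter i=3: | res := 1 | iter i=4: | res := 1 | result 2 — matching result 2.
verdict: equivalent


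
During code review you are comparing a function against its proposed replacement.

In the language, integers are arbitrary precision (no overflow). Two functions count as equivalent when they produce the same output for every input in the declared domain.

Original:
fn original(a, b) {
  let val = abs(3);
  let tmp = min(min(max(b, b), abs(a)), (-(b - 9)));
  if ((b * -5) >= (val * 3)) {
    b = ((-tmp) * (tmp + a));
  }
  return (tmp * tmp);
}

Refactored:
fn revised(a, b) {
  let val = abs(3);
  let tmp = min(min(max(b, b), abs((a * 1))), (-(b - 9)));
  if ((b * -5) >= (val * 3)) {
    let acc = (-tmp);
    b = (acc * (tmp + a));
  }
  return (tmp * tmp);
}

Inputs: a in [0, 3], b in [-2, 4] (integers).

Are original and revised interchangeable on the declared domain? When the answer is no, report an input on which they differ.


The two are interchangeable: statement counts differ, local variable names differ, arithmetic usage differs, constant usage differs, and every declared input agrees.
Spot check at a=0, b=-2 — original: val := 3 | tmp := -2 | ((b * -5) >= (val * 3)): true | b := -4 | result 4. revised: val := 3 | tmp := -2 | ((b * -5) >= (val * 3)): true | acc := 2 | b := -4 | result 4. Both give 4.
Sweeping the whole domain (28 inputs) finds no disagreement.
verdict: equivalent


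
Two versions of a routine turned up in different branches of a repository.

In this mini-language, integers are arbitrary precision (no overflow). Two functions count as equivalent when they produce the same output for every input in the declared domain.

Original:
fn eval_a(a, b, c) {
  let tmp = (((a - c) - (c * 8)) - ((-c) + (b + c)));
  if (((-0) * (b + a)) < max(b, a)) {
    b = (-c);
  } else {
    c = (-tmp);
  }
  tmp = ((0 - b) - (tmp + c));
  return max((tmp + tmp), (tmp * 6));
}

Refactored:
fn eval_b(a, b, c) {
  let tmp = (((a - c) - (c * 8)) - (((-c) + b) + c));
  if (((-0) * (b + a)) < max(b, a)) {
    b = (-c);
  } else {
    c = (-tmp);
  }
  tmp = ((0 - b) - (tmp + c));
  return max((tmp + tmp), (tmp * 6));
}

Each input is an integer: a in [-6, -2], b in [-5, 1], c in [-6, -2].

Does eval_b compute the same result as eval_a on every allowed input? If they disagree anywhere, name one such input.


Behavior is preserved: although same computation, different form, the outputs never diverge.
Spot check at a=-5, b=1, c=-4 — eval_a: tmp=30, then (((-0) * (b + a)) < max(b, a)) is true, then b=4, then tmp=-30, then returns -60. eval_b: tmp=30, then (((-0) * (b + a)) < max(b, a)) is true, then b=4, then tmp=-30, then returns -60. Both give -60.
An exhaustive pass over the 175 declared inputs shows identical outputs.
verdict: equivalent


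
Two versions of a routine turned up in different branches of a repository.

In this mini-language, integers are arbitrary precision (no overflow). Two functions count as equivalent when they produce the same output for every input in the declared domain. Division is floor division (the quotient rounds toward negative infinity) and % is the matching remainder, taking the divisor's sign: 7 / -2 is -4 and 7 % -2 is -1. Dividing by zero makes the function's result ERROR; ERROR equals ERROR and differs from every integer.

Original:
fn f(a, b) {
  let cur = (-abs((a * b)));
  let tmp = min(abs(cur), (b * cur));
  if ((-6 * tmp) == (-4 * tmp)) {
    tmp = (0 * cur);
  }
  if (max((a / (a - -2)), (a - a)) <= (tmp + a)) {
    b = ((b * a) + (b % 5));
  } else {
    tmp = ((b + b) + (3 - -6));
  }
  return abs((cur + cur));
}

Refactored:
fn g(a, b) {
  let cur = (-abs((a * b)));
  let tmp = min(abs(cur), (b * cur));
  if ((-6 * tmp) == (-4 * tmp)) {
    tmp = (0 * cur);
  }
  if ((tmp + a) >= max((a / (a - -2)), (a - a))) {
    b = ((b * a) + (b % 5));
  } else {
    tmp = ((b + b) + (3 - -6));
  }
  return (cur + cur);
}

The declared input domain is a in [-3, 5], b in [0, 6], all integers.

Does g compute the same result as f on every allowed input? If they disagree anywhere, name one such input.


Try a=-3, b=1.
f: cur = -3; tmp = -3; ((-6 * tmp) == (-4 * tmp)) -> false; (max((a / (a - -2)), (a - a)) <= (tmp + a)) -> false; tmp = 11; return 6
g: cur = -3; tmp = -3; ((-6 * tmp) == (-4 * tmp)) -> false; ((tmp + a) >= max((a / (a - -2)), (a - a))) -> false; tmp = 11; return -6
6 vs -6 — the two versions disagree here.
verdict: not equivalent; witness: a=-3, b=1


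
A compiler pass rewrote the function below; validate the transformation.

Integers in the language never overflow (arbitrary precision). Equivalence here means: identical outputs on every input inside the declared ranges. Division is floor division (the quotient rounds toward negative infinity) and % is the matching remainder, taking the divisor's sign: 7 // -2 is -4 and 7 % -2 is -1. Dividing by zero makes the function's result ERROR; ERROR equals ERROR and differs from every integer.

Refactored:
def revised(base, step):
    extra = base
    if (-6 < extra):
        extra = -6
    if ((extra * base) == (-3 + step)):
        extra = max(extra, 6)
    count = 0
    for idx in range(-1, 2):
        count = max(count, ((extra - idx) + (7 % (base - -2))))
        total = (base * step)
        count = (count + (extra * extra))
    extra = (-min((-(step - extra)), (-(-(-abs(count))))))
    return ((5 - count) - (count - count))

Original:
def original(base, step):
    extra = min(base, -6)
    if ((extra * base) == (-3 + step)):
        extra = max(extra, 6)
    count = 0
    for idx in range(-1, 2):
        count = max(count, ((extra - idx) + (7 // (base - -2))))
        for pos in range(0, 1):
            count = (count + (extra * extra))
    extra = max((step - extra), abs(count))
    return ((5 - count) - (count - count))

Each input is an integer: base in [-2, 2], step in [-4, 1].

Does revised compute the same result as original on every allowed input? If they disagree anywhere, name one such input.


At base=-1, step=-4: original gives -105, revised gives -103.
verdict: not equivalent; witness: base=-1, step=-4


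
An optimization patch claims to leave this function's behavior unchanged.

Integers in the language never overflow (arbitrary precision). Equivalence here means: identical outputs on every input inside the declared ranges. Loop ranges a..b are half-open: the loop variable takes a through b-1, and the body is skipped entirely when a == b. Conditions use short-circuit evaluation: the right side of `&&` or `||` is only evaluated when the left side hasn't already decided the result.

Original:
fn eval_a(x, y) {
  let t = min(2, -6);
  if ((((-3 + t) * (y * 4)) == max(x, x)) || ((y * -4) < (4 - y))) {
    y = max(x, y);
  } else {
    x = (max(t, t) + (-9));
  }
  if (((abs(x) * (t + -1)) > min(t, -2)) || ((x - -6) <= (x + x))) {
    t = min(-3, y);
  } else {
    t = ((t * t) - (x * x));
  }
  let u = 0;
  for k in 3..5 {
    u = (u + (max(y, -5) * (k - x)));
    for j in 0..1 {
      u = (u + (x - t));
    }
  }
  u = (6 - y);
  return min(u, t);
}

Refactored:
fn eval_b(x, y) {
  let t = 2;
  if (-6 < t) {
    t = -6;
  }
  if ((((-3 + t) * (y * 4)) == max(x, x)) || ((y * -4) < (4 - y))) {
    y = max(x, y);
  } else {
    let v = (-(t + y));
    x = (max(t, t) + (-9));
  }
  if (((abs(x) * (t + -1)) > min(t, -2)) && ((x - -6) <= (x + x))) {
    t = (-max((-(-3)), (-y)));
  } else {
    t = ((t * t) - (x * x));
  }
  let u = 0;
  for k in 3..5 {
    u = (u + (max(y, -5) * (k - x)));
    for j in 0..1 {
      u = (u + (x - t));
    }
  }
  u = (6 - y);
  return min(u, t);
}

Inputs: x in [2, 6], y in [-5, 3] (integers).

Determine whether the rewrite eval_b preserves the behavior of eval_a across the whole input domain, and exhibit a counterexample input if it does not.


Consider the input x=6, y=-1.
eval_a: t := -6 | ((((-3 + t) * (y * 4)) == max(x, x)) || ((y * -4) < (4 - y))): true | y := 6 | (((abs(x) * (t + -1)) > min(t, -2)) || ((x - -6) <= (x + x))): true | t := -3 | u := 0 | iter k=3: | u := -18 | iter j=0: | u := -9 | iter k=4: | u := -21 | iter j=0: | u := -12 | u := 0 | result -3
eval_b: t := 2 | (-6 < t): true | t := -6 | ((((-3 + t) * (y * 4)) == max(x, x)) || ((y * -4) < (4 - y))): true | y := 6 | (((abs(x) * (t + -1)) > min(t, -2)) && ((x - -6) <= (x + x))): false | t := 0 | u := 0 | iter k=3: | u := -18 | iter j=0: | u := -12 | iter k=4: | u := -24 | iter j=0: | u := -18 | u := 0 | result 0
-3 vs 0 — the two versions disagree here.
verdict: not equivalent; witness: x=6, y=-1


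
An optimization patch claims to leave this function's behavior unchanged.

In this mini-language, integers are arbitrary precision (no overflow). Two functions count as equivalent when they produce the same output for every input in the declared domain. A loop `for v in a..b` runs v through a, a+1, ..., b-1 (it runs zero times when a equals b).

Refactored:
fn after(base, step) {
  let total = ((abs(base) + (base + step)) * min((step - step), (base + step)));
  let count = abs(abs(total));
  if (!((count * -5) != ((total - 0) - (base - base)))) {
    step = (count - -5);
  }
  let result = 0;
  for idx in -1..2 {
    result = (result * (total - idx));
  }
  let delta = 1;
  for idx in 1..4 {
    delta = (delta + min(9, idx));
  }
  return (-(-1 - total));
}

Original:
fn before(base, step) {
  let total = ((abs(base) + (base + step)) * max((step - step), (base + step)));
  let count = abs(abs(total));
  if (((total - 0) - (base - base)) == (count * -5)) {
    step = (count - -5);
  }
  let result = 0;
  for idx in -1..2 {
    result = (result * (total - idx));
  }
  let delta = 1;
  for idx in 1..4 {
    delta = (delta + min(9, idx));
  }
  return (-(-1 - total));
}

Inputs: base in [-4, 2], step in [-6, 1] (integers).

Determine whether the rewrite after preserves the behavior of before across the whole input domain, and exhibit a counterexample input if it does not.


Consider the input base=-4, step=-6.
before: total = 0; count = 0; (((total - 0) - (base - base)) == (count * -5)) -> true; step = 5; result = 0; [idx=-1]; result = 0; [idx=0]; result = 0; [idx=1]; result = 0; delta = 1; [idx=1]; delta = 2; [idx=2]; delta = 4; [idx=3]; delta = 7; return 1
after: total = 60; count = 60; (!((count * -5) != ((total - 0) - (base - base)))) -> false; result = 0; [idx=-1]; result = 0; [idx=0]; result = 0; [idx=1]; result = 0; delta = 1; [idx=1]; delta = 2; [idx=2]; delta = 4; [idx=3]; delta = 7; return 61
1 and 61 differ, so these are not the same function on this domain.
verdict: not equivalent; witness: base=-4, step=-6


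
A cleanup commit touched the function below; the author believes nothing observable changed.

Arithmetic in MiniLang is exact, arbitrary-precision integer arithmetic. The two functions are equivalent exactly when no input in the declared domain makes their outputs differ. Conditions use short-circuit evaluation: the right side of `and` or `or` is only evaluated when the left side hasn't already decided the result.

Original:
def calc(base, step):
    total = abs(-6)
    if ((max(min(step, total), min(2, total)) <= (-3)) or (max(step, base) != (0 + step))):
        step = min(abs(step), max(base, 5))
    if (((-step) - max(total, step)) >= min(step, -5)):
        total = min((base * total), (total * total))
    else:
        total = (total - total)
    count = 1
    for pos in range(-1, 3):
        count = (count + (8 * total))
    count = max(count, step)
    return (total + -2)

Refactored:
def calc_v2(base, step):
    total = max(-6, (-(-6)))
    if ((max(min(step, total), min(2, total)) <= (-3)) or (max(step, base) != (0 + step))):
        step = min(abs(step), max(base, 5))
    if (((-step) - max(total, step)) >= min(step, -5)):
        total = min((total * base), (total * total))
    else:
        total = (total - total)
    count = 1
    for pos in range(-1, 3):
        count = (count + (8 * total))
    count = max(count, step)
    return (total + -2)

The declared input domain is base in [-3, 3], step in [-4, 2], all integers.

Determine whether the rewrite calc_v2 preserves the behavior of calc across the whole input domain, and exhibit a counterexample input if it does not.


Equivalent — the differences include constant usage differs; min/max/abs usage differs, yet no declared input distinguishes the two.
One worked example (base=-3, step=-4) — calc: total = 6; ((max(min(step, total), min(2, total)) <= (-3)) or (max(step, base) != (0 + step))) -> true; step = 4; (((-step) - max(total, step)) >= min(step, -5)) -> false; total = 0; count = 1; [pos=-1]; count = 1; [pos=0]; count = 1; [pos=1]; count = 1; [pos=2]; count = 1; count = 4; return -2; calc_v2: total = 6; ((max(min(step, total), min(2, total)) <= (-3)) or (max(step, base) != (0 + step))) -> true; step = 4; (((-step) - max(total, step)) >= min(step, -5)) -> false; total = 0; count = 1; [pos=-1]; count = 1; [pos=0]; count = 1; [pos=1]; count = 1; [pos=2]; count = 1; count = 4; return -2; agreement on -2.
Every one of the 49 inputs gives matching results.
verdict: equivalent


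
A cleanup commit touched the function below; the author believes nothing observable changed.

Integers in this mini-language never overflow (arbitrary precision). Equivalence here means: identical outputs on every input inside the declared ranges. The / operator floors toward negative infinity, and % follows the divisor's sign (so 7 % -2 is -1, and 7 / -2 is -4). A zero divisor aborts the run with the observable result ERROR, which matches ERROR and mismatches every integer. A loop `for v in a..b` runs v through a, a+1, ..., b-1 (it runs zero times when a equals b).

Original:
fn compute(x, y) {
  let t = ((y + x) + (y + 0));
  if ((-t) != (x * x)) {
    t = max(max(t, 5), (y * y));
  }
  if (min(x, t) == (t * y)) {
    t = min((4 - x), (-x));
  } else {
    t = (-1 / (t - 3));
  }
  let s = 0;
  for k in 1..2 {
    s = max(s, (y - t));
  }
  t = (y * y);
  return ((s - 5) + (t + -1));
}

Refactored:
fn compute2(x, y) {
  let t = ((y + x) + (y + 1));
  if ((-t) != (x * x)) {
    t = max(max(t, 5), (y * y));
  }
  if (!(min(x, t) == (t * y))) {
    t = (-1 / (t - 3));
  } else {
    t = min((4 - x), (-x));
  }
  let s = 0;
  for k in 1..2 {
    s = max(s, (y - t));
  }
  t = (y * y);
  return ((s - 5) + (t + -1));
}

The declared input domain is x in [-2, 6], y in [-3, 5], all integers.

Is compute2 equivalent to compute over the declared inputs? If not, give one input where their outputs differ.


These are not equivalent — on x=-1, y=0 the outputs split (-6 vs -5).
compute: t becomes -1; next ((-t) != (x * x)) evaluates to false; next (min(x, t) == (t * y)) evaluates to false; next t becomes 0; next s becomes 0; next at k=1:; next s becomes 0; next t becomes 0; next final value -6
compute2: t becomes 0; next ((-t) != (x * x)) evaluates to true; next t becomes 5; next (!(min(x, t) == (t * y))) evaluates to true; next t becomes -1; next s becomes 0; next at k=1:; next s becomes 1; next t becomes 0; next final value -5
verdict: not equivalent; witness: x=-1, y=0


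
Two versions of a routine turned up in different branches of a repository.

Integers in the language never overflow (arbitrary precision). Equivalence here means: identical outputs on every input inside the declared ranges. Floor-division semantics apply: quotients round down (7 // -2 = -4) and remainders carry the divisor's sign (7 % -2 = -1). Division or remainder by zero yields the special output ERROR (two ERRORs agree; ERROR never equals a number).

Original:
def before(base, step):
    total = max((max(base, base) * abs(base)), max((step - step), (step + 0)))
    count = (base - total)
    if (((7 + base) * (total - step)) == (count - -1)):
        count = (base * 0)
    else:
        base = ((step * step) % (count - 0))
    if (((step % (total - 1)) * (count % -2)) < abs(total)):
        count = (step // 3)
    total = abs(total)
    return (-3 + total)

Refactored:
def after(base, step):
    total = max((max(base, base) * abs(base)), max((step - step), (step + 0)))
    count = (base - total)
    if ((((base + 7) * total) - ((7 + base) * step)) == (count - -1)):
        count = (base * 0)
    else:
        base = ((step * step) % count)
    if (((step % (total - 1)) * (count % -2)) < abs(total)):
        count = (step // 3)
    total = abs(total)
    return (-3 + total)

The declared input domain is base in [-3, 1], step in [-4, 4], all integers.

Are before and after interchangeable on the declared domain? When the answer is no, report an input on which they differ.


Behavior is preserved: although constant usage differs, plus arithmetic usage differs, the outputs never diverge.
Spot check at base=0, step=1 — before: total = 1; count = -1; (((7 + base) * (total - step)) == (count - -1)) -> true; count = 0; division by zero -> ERROR. after: total = 1; count = -1; ((((base + 7) * total) - ((7 + base) * step)) == (count - -1)) -> true; count = 0; division by zero -> ERROR. Both give ERROR.
Checked all 45 inputs in the declared domain: the outputs agree on every one.
verdict: equivalent
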